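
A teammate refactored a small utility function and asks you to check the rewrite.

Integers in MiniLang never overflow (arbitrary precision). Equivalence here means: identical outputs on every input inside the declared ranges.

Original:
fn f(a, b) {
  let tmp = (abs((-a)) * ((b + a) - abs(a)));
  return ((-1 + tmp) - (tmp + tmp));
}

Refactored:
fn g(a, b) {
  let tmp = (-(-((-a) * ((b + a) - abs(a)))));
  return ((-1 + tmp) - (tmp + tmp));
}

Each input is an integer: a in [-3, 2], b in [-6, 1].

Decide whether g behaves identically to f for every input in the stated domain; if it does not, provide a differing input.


There is a counterexample at a=1, b=-6: 5 on one side, -7 on the other.
f: tmp=-6, then returns 5
g: tmp=6, then returns -7
verdict: not equivalent; witness: a=1, b=-6


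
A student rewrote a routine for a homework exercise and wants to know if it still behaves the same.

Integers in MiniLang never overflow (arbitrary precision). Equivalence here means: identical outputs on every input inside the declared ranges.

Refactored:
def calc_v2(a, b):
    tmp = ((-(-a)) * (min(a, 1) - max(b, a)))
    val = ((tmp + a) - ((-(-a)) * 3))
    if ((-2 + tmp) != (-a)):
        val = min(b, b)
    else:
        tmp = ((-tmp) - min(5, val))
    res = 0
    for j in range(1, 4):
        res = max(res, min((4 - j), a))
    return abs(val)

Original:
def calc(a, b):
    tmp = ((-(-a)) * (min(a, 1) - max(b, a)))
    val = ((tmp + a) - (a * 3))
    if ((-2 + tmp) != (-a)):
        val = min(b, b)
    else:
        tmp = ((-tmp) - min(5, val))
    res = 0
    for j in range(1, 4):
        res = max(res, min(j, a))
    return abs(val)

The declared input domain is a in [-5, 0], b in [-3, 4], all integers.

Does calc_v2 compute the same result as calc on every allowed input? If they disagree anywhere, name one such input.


Behavior is preserved: although arithmetic usage differs; constant usage differs, the outputs never diverge.
As a probe, take a=-3, b=-1: calc runs tmp = 6; val = 12; ((-2 + tmp) != (-a)) -> true; val = -1; res = 0; [j=1]; res = 0; [j=2]; res = 0; [j=3]; res = 0; return 1; calc_v2 runs tmp = 6; val = 12; ((-2 + tmp) != (-a)) -> true; val = -1; res = 0; [j=1]; res = 0; [j=2]; res = 0; [j=3]; res = 0; return 1; both end at 1.
Across all 48 domain points the two functions coincide.
verdict: equivalent


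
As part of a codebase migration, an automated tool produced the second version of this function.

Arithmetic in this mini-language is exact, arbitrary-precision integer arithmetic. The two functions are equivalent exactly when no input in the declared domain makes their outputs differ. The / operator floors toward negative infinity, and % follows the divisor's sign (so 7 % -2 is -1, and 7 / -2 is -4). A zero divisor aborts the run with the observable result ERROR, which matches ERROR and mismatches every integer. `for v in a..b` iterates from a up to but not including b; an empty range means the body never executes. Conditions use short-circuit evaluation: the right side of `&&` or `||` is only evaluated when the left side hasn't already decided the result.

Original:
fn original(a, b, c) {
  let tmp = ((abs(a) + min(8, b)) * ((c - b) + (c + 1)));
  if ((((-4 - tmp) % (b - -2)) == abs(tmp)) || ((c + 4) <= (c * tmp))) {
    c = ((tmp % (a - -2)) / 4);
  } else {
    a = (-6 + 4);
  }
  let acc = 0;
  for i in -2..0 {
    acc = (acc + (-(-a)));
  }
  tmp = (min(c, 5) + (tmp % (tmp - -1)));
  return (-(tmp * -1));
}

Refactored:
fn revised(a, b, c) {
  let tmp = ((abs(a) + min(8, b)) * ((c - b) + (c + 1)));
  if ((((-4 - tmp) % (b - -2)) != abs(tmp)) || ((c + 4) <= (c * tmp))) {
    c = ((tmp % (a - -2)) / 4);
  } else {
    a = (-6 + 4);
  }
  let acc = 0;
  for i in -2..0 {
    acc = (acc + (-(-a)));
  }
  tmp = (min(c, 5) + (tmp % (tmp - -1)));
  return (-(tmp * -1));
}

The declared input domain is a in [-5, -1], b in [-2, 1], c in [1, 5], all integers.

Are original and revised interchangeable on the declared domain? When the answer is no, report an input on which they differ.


The rewrite breaks on a=-2, b=-1, c=1, where the results are 5 and ERROR.
original: tmp := 4 | ((((-4 - tmp) % (b - -2)) == abs(tmp)) || ((c + 4) <= (c * tmp))): false | a := -2 | acc := 0 | iter i=-2: | acc := -2 | iter i=-1: | acc := -4 | tmp := 5 | result 5
revised: tmp := 4 | ((((-4 - tmp) % (b - -2)) != abs(tmp)) || ((c + 4) <= (c * tmp))): true | divide-by-zero, output ERROR
verdict: not equivalent; witness: a=-2, b=-1, c=1


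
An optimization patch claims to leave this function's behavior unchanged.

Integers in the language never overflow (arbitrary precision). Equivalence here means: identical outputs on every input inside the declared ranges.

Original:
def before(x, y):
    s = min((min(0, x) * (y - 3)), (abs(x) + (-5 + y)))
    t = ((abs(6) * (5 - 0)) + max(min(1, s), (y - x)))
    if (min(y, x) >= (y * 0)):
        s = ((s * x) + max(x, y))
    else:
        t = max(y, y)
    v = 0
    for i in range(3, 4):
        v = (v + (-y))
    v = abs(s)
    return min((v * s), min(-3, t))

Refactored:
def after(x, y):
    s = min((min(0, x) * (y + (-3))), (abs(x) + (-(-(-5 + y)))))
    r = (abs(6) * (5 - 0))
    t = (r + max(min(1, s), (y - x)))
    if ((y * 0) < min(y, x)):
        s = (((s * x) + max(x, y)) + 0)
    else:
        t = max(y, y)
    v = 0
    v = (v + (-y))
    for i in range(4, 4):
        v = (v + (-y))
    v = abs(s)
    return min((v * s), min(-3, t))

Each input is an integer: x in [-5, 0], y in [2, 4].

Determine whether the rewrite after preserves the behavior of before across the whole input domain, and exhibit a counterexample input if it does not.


Consider the input x=0, y=2.
before: s := -3 | t := 32 | (min(y, x) >= (y * 0)): true | s := 2 | v := 0 | iter i=3: | v := -2 | v := 2 | result -3
after: s := -3 | r := 30 | t := 32 | ((y * 0) < min(y, x)): false | t := 2 | v := 0 | v := -2 | loop over i: empty range | v := 3 | result -9
-3 != -9, so the rewrite changes behavior.
verdict: not equivalent; witness: x=0, y=2


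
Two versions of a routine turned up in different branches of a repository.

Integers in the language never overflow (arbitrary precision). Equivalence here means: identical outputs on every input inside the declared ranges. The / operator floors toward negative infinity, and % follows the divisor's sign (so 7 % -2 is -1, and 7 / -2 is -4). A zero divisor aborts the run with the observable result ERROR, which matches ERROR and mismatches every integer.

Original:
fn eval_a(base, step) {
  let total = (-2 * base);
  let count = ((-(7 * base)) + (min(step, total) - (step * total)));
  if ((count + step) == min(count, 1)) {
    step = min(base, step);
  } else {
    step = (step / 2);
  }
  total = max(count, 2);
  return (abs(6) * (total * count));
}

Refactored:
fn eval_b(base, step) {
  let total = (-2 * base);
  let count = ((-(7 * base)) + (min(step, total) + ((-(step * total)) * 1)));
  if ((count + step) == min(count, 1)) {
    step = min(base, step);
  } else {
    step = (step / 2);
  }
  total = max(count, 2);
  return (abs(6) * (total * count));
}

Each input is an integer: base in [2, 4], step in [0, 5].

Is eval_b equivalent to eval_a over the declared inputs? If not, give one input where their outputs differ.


Although constant usage differs, arithmetic usage differs, 18/18 inputs agree.
verdict: equivalent


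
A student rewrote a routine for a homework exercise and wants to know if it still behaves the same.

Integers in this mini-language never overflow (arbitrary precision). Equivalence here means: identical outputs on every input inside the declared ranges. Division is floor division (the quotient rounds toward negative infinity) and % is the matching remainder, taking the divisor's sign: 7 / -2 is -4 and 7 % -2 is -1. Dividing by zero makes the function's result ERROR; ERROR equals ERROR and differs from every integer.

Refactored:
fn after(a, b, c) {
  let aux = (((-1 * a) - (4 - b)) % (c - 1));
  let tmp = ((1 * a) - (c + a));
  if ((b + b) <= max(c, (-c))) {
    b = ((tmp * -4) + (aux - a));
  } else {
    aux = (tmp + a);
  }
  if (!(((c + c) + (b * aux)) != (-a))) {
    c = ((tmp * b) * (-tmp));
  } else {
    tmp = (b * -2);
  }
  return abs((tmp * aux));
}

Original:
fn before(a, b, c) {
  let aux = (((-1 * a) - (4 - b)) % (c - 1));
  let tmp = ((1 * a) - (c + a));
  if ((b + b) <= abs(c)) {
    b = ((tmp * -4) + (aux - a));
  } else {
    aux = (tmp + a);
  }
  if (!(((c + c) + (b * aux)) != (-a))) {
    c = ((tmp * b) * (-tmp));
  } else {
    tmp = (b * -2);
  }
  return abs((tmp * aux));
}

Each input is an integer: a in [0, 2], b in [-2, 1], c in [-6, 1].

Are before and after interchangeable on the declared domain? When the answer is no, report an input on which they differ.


Side by side, the visible changes include: min/max/abs usage differs.
One worked example (a=0, b=-1, c=0) — before: aux = 0; tmp = 0; ((b + b) <= abs(c)) -> true; b = 0; (!(((c + c) + (b * aux)) != (-a))) -> true; c = 0; return 0; after: aux = 0; tmp = 0; ((b + b) <= max(c, (-c))) -> true; b = 0; (!(((c + c) + (b * aux)) != (-a))) -> true; c = 0; return 0; agreement on 0.
Across all 96 domain points the two functions coincide.
verdict: equivalent


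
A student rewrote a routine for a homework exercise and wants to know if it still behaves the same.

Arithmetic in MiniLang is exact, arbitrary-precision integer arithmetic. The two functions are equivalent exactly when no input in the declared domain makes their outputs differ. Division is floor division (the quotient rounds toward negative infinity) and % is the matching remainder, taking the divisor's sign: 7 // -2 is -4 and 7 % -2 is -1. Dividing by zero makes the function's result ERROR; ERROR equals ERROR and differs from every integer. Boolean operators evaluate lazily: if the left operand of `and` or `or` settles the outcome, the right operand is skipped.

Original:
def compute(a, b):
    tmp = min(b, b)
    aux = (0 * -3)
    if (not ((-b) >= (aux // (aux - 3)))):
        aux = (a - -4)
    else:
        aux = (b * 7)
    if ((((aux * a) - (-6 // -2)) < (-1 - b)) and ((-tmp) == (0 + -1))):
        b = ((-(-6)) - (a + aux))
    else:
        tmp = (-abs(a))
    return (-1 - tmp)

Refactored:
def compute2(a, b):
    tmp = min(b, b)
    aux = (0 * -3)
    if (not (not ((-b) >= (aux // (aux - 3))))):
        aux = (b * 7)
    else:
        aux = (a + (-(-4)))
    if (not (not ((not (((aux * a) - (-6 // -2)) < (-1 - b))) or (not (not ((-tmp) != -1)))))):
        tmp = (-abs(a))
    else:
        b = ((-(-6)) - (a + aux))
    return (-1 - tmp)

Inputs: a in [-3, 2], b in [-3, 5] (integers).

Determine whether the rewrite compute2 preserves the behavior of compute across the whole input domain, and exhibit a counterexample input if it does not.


The two are interchangeable: constant usage differs, plus comparison usage differs, plus arithmetic usage differs, plus boolean connective usage differs, and every declared input agrees.
Tracing a=-3, b=4: compute: tmp becomes 4; next aux becomes 0; next (not ((-b) >= (aux // (aux - 3)))) evaluates to true; next aux becomes 1; next ((((aux * a) - (-6 // -2)) < (-1 - b)) and ((-tmp) == (0 + -1))) evaluates to false; next tmp becomes -3; next final value 2 | compute2: tmp becomes 4; next aux becomes 0; next (not (not ((-b) >= (aux // (aux - 3))))) evaluates to false; next aux becomes 1; next (not (not ((not (((aux * a) - (-6 // -2)) < (-1 - b))) or (not (not ((-tmp) != -1)))))) evaluates to true; next tmp becomes -3; next final value 2 — matching result 2.
Checked all 54 inputs in the declared domain: the outputs agree on every one.
verdict: equivalent


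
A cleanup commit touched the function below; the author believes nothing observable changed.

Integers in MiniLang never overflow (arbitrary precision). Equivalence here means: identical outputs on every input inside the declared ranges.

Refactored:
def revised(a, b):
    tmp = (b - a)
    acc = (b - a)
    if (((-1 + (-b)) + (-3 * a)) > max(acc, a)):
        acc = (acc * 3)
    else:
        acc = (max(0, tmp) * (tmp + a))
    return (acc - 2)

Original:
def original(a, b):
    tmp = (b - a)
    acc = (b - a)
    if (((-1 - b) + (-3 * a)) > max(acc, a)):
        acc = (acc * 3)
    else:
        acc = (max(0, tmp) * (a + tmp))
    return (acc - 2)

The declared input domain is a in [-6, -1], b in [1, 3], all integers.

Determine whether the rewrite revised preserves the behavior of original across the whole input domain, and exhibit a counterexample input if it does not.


Behavior is preserved: although arithmetic usage differs, the outputs never diverge.
As a probe, take a=-4, b=1: original runs tmp becomes 5; next acc becomes 5; next (((-1 - b) + (-3 * a)) > max(acc, a)) evaluates to true; next acc becomes 15; next final value 13; revised runs tmp becomes 5; next acc becomes 5; next (((-1 + (-b)) + (-3 * a)) > max(acc, a)) evaluates to true; next acc becomes 15; next final value 13; both end at 13.
Every one of the 18 inputs gives matching results.
verdict: equivalent


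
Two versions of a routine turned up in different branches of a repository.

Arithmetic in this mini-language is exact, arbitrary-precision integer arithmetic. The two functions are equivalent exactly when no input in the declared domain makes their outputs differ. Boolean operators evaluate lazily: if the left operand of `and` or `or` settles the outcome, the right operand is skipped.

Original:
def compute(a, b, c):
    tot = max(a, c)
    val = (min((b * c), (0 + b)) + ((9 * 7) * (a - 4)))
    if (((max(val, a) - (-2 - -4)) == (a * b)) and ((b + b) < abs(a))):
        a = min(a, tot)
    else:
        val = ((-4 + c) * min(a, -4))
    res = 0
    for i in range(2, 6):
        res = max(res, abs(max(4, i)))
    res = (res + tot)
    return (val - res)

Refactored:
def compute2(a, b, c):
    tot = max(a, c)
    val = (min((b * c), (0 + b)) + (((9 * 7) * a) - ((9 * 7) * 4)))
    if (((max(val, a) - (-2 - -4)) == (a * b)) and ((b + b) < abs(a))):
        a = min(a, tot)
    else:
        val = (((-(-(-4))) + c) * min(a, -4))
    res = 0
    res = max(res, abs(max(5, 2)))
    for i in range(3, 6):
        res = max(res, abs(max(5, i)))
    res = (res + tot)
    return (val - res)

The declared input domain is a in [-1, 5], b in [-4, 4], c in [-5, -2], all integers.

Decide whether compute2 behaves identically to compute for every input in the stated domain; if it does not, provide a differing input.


Equivalent. The one real change (`4` became `5`) has no effect anywhere in the declared ranges.
Every one of the 252 inputs gives matching results.
Spot check at a=3, b=2, c=-3 — compute: tot=3, then val=-69, then (((max(val, a) - (-2 - -4)) == (a * b)) and ((b + b) < abs(a))) is false, then val=28, then res=0, then (i=2), then res=4, then (i=3), then res=4, then (i=4), then res=4, then (i=5), then res=5, then res=8, then returns 20. compute2: tot=3, then val=-69, then (((max(val, a) - (-2 - -4)) == (a * b)) and ((b + b) < abs(a))) is false, then val=28, then res=0, then res=5, then (i=3), then res=5, then (i=4), then res=5, then (i=5), then res=5, then res=8, then returns 20. Both give 20.
verdict: equivalent


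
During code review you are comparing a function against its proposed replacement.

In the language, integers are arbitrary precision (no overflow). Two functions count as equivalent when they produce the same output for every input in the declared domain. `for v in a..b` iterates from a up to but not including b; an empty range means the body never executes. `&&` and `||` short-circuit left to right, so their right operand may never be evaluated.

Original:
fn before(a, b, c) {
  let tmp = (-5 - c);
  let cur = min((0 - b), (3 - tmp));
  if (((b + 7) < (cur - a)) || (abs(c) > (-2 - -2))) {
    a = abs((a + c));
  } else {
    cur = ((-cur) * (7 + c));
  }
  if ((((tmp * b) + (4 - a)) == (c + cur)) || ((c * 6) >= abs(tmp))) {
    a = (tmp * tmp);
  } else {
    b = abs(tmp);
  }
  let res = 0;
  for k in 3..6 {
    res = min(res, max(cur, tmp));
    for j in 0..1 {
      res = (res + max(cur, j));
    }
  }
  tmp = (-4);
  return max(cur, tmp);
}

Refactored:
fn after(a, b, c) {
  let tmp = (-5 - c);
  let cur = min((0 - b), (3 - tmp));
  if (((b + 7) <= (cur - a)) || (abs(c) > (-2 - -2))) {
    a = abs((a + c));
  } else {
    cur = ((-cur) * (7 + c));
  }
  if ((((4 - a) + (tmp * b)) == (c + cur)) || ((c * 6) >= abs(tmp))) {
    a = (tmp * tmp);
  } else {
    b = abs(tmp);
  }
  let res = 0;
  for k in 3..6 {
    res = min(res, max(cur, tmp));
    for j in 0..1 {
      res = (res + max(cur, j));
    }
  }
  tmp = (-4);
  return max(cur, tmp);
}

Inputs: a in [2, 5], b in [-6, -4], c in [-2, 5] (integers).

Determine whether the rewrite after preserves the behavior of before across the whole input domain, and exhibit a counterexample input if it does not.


Run the pair on a=3, b=-5, c=0.
before: tmp = -5; cur = 5; (((b + 7) < (cur - a)) || (abs(c) > (-2 - -2))) -> false; cur = -35; ((((tmp * b) + (4 - a)) == (c + cur)) || ((c * 6) >= abs(tmp))) -> false; b = 5; res = 0; [k=3]; res = -5; [j=0]; res = -5; [k=4]; res = -5; [j=0]; res = -5; [k=5]; res = -5; [j=0]; res = -5; tmp = -4; return -4
after: tmp = -5; cur = 5; (((b + 7) <= (cur - a)) || (abs(c) > (-2 - -2))) -> true; a = 3; ((((4 - a) + (tmp * b)) == (c + cur)) || ((c * 6) >= abs(tmp))) -> false; b = 5; res = 0; [k=3]; res = 0; [j=0]; res = 5; [k=4]; res = 5; [j=0]; res = 10; [k=5]; res = 5; [j=0]; res = 10; tmp = -4; return 5
-4 against 5: the behavior changed.
verdict: not equivalent; witness: a=3, b=-5, c=0


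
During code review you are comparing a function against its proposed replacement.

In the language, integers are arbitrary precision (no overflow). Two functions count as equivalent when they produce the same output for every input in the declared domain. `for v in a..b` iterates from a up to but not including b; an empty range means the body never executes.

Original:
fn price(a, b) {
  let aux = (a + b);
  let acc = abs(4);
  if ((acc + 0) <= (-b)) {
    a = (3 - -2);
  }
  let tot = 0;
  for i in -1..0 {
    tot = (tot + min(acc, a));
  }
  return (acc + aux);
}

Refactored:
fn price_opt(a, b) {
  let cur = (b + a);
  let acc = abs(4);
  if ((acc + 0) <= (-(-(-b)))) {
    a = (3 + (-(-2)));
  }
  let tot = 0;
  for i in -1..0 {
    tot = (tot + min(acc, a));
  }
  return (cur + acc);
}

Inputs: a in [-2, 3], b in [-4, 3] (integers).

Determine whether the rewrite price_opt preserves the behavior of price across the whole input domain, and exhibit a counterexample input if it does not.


Behavior is preserved: although local variable names differ, plus arithmetic usage differs, the outputs never diverge.
Tracing a=-2, b=-3: price: aux := -5 | acc := 4 | ((acc + 0) <= (-b)): false | tot := 0 | iter i=-1: | tot := -2 | result -1 | price_opt: cur := -5 | acc := 4 | ((acc + 0) <= (-(-(-b)))): false | tot := 0 | iter i=-1: | tot := -2 | result -1 — matching result -1.
An exhaustive pass over the 48 declared inputs shows identical outputs.
verdict: equivalent


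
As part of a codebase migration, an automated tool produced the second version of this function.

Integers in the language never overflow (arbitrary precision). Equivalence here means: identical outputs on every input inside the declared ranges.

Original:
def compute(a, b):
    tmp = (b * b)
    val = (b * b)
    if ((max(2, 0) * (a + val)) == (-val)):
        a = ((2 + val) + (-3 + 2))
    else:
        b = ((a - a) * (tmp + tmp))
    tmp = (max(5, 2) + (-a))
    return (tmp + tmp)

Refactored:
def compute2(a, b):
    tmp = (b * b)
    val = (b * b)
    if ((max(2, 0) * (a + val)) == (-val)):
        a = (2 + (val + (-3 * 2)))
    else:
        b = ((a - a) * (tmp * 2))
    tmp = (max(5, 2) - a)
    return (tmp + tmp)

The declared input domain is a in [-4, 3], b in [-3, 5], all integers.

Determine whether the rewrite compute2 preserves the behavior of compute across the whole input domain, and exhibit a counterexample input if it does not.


These are not equivalent — on a=0, b=0 the outputs split (8 vs 18).
compute: tmp becomes 0; next val becomes 0; next ((max(2, 0) * (a + val)) == (-val)) evaluates to true; next a becomes 1; next tmp becomes 4; next final value 8
compute2: tmp becomes 0; next val becomes 0; next ((max(2, 0) * (a + val)) == (-val)) evaluates to true; next a becomes -4; next tmp becomes 9; next final value 18
verdict: not equivalent; witness: a=0, b=0


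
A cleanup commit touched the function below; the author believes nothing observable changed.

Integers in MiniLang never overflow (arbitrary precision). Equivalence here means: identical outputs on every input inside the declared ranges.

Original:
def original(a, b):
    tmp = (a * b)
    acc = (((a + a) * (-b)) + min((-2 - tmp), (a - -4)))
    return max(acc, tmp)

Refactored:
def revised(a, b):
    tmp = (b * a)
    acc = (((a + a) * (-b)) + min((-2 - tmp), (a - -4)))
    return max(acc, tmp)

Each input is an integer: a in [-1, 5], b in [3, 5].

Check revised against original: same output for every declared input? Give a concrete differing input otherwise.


Comparing the listings, the differences include: same computation, different form.
Spot check at a=0, b=4 — original: tmp := 0 | acc := -2 | result 0. revised: tmp := 0 | acc := -2 | result 0. Both give 0.
Every one of the 21 inputs gives matching results.
verdict: equivalent


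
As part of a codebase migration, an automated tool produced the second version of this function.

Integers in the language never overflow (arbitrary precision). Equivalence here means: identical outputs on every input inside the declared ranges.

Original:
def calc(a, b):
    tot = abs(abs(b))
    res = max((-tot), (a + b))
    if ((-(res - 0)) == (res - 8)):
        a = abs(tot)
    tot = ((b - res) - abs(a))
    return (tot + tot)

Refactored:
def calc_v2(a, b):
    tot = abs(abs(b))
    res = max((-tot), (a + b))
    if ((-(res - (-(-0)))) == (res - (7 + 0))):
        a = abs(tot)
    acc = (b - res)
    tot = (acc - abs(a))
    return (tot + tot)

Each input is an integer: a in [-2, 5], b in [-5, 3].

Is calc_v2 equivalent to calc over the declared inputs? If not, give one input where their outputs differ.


There is a counterexample at a=1, b=3: -8 on one side, -4 on the other.
calc: tot=3, then res=4, then ((-(res - 0)) == (res - 8)) is true, then a=3, then tot=-4, then returns -8
calc_v2: tot=3, then res=4, then ((-(res - (-(-0)))) == (res - (7 + 0))) is false, then acc=-1, then tot=-2, then returns -4
verdict: not equivalent; witness: a=1, b=3


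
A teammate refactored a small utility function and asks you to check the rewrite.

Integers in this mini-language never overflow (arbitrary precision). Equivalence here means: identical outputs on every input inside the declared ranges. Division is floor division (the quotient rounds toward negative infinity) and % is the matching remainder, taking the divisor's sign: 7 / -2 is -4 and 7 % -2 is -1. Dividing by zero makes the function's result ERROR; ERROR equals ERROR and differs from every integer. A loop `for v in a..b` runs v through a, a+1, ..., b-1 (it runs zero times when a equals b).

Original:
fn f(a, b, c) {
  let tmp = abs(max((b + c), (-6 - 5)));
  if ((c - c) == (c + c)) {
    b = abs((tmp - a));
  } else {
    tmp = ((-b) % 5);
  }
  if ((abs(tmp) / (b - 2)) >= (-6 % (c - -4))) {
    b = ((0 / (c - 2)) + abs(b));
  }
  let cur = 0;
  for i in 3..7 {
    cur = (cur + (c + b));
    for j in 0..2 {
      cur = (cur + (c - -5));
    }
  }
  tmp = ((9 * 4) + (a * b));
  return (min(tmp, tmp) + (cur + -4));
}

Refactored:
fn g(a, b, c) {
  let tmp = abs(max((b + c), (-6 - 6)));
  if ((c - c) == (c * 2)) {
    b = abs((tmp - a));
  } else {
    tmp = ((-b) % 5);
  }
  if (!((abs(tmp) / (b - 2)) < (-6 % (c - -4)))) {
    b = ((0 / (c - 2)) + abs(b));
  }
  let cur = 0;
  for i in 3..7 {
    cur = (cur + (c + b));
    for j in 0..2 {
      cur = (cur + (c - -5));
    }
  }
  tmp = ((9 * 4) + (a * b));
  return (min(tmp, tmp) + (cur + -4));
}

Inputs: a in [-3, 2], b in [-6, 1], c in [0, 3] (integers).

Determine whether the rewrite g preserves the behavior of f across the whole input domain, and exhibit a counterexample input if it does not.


The one real change (`5` became `6`) has no effect anywhere in the declared ranges.
Tracing a=-1, b=-6, c=1: f: tmp=5, then ((c - c) == (c + c)) is false, then tmp=1, then ((abs(tmp) / (b - 2)) >= (-6 % (c - -4))) is false, then cur=0, then (i=3), then cur=-5, then (j=0), then cur=1, then (j=1), then cur=7, then (i=4), then cur=2, then (j=0), then cur=8, then (j=1), then cur=14, then (i=5), then cur=9, then (j=0), then cur=15, then (j=1), then cur=21, then (i=6), then cur=16, then (j=0), then cur=22, then (j=1), then cur=28, then tmp=42, then returns 66 | g: tmp=5, then ((c - c) == (c * 2)) is false, then tmp=1, then (!((abs(tmp) / (b - 2)) < (-6 % (c - -4)))) is false, then cur=0, then (i=3), then cur=-5, then (j=0), then cur=1, then (j=1), then cur=7, then (i=4), then cur=2, then (j=0), then cur=8, then (j=1), then cur=14, then (i=5), then cur=9, then (j=0), then cur=15, then (j=1), then cur=21, then (i=6), then cur=16, then (j=0), then cur=22, then (j=1), then cur=28, then tmp=42, then returns 66 — matching result 66.
Checked all 192 inputs in the declared domain: the outputs agree on every one.
verdict: equivalent


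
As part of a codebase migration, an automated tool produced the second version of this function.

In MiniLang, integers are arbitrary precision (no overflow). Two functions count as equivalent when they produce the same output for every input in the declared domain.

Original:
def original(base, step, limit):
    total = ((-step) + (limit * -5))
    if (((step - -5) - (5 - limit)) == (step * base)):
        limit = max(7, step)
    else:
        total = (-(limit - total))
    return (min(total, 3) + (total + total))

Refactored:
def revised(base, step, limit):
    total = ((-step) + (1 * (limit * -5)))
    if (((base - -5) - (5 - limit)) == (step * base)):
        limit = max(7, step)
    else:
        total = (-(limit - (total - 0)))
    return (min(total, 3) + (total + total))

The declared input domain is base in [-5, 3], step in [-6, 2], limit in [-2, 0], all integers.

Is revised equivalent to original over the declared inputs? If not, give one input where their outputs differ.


Run the pair on base=-2, step=2, limit=-2.
original: total=8, then (((step - -5) - (5 - limit)) == (step * base)) is false, then total=10, then returns 23
revised: total=8, then (((base - -5) - (5 - limit)) == (step * base)) is true, then limit=7, then returns 19
23 and 19 differ, so these are not the same function on this domain.
verdict: not equivalent; witness: base=-2, step=2, limit=-2


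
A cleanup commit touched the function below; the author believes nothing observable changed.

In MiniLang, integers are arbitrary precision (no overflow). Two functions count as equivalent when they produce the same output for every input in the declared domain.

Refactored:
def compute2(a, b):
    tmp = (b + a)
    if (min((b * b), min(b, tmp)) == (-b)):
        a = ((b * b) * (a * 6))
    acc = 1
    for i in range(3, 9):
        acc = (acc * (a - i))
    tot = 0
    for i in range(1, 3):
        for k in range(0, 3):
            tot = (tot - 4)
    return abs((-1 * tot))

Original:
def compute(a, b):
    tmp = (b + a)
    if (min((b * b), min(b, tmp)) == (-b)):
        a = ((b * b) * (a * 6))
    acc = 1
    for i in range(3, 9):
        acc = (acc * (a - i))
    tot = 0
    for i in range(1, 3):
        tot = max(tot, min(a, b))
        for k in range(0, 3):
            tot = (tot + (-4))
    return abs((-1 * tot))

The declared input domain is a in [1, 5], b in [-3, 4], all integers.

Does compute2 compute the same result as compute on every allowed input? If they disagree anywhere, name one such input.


On input a=1, b=-3, compute returns 15 while compute2 returns 24.
verdict: not equivalent; witness: a=1, b=-3


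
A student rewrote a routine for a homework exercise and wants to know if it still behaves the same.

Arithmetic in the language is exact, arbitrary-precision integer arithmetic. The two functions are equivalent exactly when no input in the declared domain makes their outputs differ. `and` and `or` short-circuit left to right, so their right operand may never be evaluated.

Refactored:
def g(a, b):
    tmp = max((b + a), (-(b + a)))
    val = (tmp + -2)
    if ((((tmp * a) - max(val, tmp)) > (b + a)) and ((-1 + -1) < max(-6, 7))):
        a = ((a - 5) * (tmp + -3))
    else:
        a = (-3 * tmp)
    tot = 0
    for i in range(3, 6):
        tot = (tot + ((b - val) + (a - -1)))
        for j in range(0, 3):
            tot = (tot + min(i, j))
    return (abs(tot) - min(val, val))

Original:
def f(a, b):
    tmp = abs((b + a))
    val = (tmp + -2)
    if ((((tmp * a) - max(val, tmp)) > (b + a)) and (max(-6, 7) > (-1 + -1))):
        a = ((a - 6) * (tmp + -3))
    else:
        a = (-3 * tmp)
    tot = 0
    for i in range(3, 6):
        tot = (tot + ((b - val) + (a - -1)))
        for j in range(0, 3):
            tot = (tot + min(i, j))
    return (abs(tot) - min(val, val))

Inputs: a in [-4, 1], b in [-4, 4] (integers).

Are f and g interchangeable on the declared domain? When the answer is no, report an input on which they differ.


These are not equivalent — on a=1, b=-3 the outputs split (18 vs 15).
f: tmp = 2; val = 0; ((((tmp * a) - max(val, tmp)) > (b + a)) and (max(-6, 7) > (-1 + -1))) -> true; a = 5; tot = 0; [i=3]; tot = 3; [j=0]; tot = 3; [j=1]; tot = 4; [j=2]; tot = 6; [i=4]; tot = 9; [j=0]; tot = 9; [j=1]; tot = 10; [j=2]; tot = 12; [i=5]; tot = 15; [j=0]; tot = 15; [j=1]; tot = 16; [j=2]; tot = 18; return 18
g: tmp = 2; val = 0; ((((tmp * a) - max(val, tmp)) > (b + a)) and ((-1 + -1) < max(-6, 7))) -> true; a = 4; tot = 0; [i=3]; tot = 2; [j=0]; tot = 2; [j=1]; tot = 3; [j=2]; tot = 5; [i=4]; tot = 7; [j=0]; tot = 7; [j=1]; tot = 8; [j=2]; tot = 10; [i=5]; tot = 12; [j=0]; tot = 12; [j=1]; tot = 13; [j=2]; tot = 15; return 15
verdict: not equivalent; witness: a=1, b=-3


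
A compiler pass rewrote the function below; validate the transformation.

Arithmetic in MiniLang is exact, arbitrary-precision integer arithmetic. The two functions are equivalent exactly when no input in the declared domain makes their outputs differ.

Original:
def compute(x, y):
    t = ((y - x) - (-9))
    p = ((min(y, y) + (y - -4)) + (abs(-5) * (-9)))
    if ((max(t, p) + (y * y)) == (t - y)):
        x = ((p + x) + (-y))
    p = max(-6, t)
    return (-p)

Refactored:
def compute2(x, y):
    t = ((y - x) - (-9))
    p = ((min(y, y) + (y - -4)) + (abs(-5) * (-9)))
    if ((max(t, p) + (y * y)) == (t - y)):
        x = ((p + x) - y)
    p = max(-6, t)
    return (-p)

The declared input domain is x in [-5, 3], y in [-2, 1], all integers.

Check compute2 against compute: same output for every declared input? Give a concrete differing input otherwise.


Reading the diff, among the changes: arithmetic usage differs.
One worked example (x=-4, y=-1) — compute: t becomes 12; next p becomes -43; next ((max(t, p) + (y * y)) == (t - y)) evaluates to true; next x becomes -46; next p becomes 12; next final value -12; compute2: t becomes 12; next p becomes -43; next ((max(t, p) + (y * y)) == (t - y)) evaluates to true; next x becomes -46; next p becomes 12; next final value -12; agreement on -12.
An exhaustive pass over the 36 declared inputs shows identical outputs.
verdict: equivalent


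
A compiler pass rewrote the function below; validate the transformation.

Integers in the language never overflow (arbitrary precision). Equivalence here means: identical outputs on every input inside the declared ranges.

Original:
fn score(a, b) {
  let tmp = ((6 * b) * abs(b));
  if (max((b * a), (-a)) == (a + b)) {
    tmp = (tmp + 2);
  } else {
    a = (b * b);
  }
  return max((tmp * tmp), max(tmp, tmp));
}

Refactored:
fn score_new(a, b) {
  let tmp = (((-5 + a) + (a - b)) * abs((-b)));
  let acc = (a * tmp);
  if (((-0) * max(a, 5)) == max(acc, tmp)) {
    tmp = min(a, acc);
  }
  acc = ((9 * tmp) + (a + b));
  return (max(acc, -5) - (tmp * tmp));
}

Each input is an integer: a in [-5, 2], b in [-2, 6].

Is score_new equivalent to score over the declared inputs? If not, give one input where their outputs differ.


The rewrite breaks on a=-5, b=-2, where the results are 576 and -681.
score: tmp := -24 | (max((b * a), (-a)) == (a + b)): false | a := 4 | result 576
score_new: tmp := -26 | acc := 130 | (((-0) * max(a, 5)) == max(acc, tmp)): false | acc := -241 | result -681
verdict: not equivalent; witness: a=-5, b=-2


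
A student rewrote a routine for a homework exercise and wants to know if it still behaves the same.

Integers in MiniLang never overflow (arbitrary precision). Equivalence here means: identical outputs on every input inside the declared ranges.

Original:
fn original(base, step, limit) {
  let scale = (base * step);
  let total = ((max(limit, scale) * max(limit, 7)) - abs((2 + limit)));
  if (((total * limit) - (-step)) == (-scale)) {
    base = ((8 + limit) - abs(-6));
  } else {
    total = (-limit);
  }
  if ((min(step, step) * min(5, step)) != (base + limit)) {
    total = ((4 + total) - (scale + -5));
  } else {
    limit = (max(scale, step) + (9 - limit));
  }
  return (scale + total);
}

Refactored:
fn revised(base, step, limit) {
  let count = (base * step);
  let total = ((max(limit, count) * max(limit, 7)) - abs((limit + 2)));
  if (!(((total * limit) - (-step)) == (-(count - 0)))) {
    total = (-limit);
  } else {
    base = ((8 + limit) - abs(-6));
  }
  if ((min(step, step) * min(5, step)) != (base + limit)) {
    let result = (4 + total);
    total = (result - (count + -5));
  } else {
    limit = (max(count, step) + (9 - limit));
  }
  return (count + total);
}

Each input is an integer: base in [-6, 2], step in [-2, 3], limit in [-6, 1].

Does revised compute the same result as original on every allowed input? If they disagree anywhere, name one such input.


The two are interchangeable: local variable names differ, plus constant usage differs, plus boolean connective usage differs, plus statement counts differ, plus arithmetic usage differs, and every declared input agrees.
Tracing base=-4, step=2, limit=1: original: scale becomes -8; next total becomes 4; next (((total * limit) - (-step)) == (-scale)) evaluates to false; next total becomes -1; next ((min(step, step) * min(5, step)) != (base + limit)) evaluates to true; next total becomes 16; next final value 8 | revised: count becomes -8; next total becomes 4; next (!(((total * limit) - (-step)) == (-(count - 0)))) evaluates to true; next total becomes -1; next ((min(step, step) * min(5, step)) != (base + limit)) evaluates to true; next result becomes 3; next total becomes 16; next final value 8 — matching result 8.
Checked all 432 inputs in the declared domain: the outputs agree on every one.
verdict: equivalent


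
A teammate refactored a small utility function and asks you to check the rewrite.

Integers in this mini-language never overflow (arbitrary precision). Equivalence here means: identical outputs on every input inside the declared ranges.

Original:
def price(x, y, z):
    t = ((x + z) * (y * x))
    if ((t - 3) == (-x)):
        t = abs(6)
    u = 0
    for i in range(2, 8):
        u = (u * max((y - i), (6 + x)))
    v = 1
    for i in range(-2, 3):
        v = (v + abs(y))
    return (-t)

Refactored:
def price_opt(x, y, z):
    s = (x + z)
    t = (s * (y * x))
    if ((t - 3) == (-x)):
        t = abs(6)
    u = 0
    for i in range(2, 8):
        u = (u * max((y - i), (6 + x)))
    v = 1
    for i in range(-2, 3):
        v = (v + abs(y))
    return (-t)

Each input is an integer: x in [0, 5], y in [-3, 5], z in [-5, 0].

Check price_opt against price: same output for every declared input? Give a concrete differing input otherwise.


Although local variable names differ, plus statement counts differ, 324/324 inputs agree.
verdict: equivalent


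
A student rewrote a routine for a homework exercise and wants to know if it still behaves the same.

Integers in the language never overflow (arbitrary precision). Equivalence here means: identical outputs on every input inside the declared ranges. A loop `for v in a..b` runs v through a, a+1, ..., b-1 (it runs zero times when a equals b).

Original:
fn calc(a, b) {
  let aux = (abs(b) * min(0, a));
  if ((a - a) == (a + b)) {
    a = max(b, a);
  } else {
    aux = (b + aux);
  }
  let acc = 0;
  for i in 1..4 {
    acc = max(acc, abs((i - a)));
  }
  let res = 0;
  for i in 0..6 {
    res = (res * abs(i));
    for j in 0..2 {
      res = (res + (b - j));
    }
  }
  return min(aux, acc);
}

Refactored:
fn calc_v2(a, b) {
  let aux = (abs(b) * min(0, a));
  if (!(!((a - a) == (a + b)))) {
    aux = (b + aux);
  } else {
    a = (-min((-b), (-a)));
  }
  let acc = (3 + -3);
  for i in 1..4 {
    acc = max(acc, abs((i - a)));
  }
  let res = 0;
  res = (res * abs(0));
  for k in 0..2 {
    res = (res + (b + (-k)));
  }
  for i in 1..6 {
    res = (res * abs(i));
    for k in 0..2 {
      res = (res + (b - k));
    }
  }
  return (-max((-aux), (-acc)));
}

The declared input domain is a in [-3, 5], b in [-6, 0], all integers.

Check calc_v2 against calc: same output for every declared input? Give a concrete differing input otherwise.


There is a counterexample at a=-3, b=-6: -24 on one side, -18 on the other.
calc: aux becomes -18; next ((a - a) == (a + b)) evaluates to false; next aux becomes -24; next acc becomes 0; next at i=1:; next acc becomes 4; next at i=2:; next acc becomes 5; next at i=3:; next acc becomes 6; next res becomes 0; next at i=0:; next res becomes 0; next at j=0:; next res becomes -6; next at j=1:; next res becomes -13; next at i=1:; next res becomes -13; next at j=0:; next res becomes -19; next at j=1:; next res becomes -26; next at i=2:; next res becomes -52; next at j=0:; next res becomes -58; next at j=1:; next res becomes -65; next at i=3:; next res becomes -195; next at j=0:; next res becomes -201; next at j=1:; next res becomes -208; next at i=4:; next res becomes -832; next at j=0:; next res becomes -838; next at j=1:; next res becomes -845; next at i=5:; next res becomes -4225; next at j=0:; next res becomes -4231; next at j=1:; next res becomes -4238; next final value -24
calc_v2: aux becomes -18; next (!(!((a - a) == (a + b)))) evaluates to false; next a becomes -3; next acc becomes 0; next at i=1:; next acc becomes 4; next at i=2:; next acc becomes 5; next at i=3:; next acc becomes 6; next res becomes 0; next res becomes 0; next at k=0:; next res becomes -6; next at k=1:; next res becomes -13; next at i=1:; next res becomes -13; next at k=0:; next res becomes -19; next at k=1:; next res becomes -26; next at i=2:; next res becomes -52; next at k=0:; next res becomes -58; next at k=1:; next res becomes -65; next at i=3:; next res becomes -195; next at k=0:; next res becomes -201; next at k=1:; next res becomes -208; next at i=4:; next res becomes -832; next at k=0:; next res becomes -838; next at k=1:; next res becomes -845; next at i=5:; next res becomes -4225; next at k=0:; next res becomes -4231; next at k=1:; next res becomes -4238; next final value -18
verdict: not equivalent; witness: a=-3, b=-6


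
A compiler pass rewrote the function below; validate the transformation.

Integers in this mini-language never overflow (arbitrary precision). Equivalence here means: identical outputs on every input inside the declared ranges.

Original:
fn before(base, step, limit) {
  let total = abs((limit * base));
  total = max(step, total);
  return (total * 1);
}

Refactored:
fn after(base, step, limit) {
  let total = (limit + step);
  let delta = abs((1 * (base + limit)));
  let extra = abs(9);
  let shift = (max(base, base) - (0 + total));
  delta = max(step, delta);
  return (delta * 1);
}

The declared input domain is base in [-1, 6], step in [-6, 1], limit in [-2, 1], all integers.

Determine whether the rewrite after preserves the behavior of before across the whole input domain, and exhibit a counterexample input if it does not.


These are not equivalent — on base=-1, step=-6, limit=-2 the outputs split (2 vs 3).
before: total := 2 | total := 2 | result 2
after: total := -8 | delta := 3 | extra := 9 | shift := 7 | delta := 3 | result 3
verdict: not equivalent; witness: base=-1, step=-6, limit=-2
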